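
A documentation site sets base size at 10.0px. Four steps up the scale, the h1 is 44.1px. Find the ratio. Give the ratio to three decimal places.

1.449

The ratio satisfies 10.0 × r⁴ = 44.1, so r = (44.1 / 10.0)^(1/4).
r = 4.4100^(1/4) ≈ 1.4491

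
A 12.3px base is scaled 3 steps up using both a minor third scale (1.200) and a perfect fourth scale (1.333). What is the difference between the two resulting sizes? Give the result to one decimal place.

Minor third: 12.3 × 1.200³ = 21.254px
Perfect fourth: 12.3 × 1.333³ = 29.134px
Difference: 29.134 − 21.254 = 7.880px

7.9px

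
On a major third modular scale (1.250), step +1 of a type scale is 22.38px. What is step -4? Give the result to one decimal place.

Moving from step +1 to step -4 is 5 steps down, so divide by r⁵.
22.38 ÷ 1.250⁵ = 22.38 ÷ 3.05176 ≈ 7.333

7.3px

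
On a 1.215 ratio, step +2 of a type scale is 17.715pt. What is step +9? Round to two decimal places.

Moving from step +2 to step +9 is 7 steps up, so multiply by r⁷.
17.715 × 1.215⁷ = 17.715 × 3.90871 ≈ 69.243

69.24pt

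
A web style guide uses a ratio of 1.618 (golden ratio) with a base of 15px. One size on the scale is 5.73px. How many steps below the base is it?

2

1.618ⁿ = 15 / 5.73 = 2.6178
n = ln(2.6178) / ln(1.618) = 0.9623 / 0.4812 ≈ 2.00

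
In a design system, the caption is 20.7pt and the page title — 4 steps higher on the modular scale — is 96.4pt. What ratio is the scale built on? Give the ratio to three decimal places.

The ratio satisfies 20.7 × r⁴ = 96.4, so r = (96.4 / 20.7)^(1/4).
r = 4.6570^(1/4) ≈ 1.4690

1.469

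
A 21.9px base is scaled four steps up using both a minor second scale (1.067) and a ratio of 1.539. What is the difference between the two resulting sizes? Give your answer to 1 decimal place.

Minor second: 21.9 × 1.067⁴ = 28.386px
At 1.539: 21.9 × 1.539⁴ = 122.857px
Difference: 122.857 − 28.386 = 94.471px

94.5px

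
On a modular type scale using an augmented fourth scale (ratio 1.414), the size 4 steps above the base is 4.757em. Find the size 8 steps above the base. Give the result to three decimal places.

19.017em

4.757 × 1.414⁴ = 4.757 × 3.99758 ≈ 19.017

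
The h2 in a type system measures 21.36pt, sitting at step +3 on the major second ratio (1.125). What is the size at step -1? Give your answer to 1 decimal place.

The gap is -1 − (3) = -4 steps, so the factor is 1.125^-4.
21.36 ÷ 1.125⁴ = 21.36 ÷ 1.60181 ≈ 13.335

13.3pt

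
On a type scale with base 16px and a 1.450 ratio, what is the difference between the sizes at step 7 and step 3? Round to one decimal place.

Step 3: 16.0 × 1.450³ = 48.778px
Step 7: 16.0 × 1.450⁷ = 215.623px
Difference: 215.623 − 48.778 = 166.845px

166.8px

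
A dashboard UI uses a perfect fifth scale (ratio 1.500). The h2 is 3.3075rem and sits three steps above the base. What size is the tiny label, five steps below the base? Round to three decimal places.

0.129rem

3.3075 ÷ 1.500⁸ = 3.3075 ÷ 25.62891 ≈ 0.129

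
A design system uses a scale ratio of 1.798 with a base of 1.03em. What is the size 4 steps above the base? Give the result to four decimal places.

1.03 × 1.798⁴ = 1.03 × 10.45102 ≈ 10.7646

10.7646em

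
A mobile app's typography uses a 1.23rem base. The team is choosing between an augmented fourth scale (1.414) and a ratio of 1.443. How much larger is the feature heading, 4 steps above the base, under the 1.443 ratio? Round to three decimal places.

Augmented fourth: 1.23 × 1.414⁴ = 4.91703rem
At 1.443: 1.23 × 1.443⁴ = 5.33299rem
Difference: 5.33299 − 4.91703 = 0.41596rem

0.416rem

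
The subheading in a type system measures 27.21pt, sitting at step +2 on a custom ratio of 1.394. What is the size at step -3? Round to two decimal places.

5.17pt

27.21 ÷ 1.394⁵ = 27.21 ÷ 5.26398 ≈ 5.169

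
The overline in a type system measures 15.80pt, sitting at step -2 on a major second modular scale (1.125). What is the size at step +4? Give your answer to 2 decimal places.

15.80 × 1.125⁶ = 15.80 × 2.02729 ≈ 32.031

32.03pt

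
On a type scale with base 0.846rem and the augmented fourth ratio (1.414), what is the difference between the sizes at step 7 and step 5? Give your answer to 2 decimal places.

Step 5: 0.846 × 1.414⁵ = 4.7821rem
Step 7: 0.846 × 1.414⁷ = 9.5613rem
Difference: 9.5613 − 4.7821 = 4.7792rem

4.78rem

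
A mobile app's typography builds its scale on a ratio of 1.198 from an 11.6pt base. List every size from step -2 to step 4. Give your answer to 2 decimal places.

Step -2: 11.6 ÷ 1.198² = 8.08
Step -1: 11.6 ÷ 1.198 = 9.68
Step 0: 11.6pt
Step 1: 11.6 × 1.198 = 13.90
Step 2: 11.6 × 1.198² = 16.65
Step 3: 11.6 × 1.198³ = 19.94
Step 4: 11.6 × 1.198⁴ = 23.89

8.08pt, 9.68pt, 11.60pt, 13.90pt, 16.65pt, 19.94pt, 23.89pt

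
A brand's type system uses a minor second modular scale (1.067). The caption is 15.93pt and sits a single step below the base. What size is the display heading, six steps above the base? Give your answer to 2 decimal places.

Moving from step -1 to step +6 is 7 steps up, so multiply by r⁷.
15.93 × 1.067⁷ = 15.93 × 1.57453 ≈ 25.082

25.08pt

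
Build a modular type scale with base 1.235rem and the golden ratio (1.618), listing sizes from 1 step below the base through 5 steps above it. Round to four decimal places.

0.7633rem, 1.2350rem, 1.9982rem, 3.2331rem, 5.2312rem, 8.4641rem, 13.6949rem

Step -1: 1.235 ÷ 1.618 = 0.7633
Step 0: 1.235rem
Step 1: 1.235 × 1.618 = 1.9982
Step 2: 1.235 × 1.618² = 3.2331
Step 3: 1.235 × 1.618³ = 5.2312
Step 4: 1.235 × 1.618⁴ = 8.4641
Step 5: 1.235 × 1.618⁵ = 13.6949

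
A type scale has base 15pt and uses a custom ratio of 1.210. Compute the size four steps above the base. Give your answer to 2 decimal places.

Each step on a modular scale multiplies by the ratio, so the size n steps from the base is base × ratioⁿ.
15.0 × 1.210⁴ = 15.0 × 2.14359 ≈ 32.15

32.15pt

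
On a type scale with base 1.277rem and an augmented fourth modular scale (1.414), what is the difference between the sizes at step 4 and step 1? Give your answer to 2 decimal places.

3.30rem

Step 1: 1.277 × 1.414 = 1.8057rem
Step 4: 1.277 × 1.414⁴ = 5.1049rem
Difference: 5.1049 − 1.8057 = 3.2992rem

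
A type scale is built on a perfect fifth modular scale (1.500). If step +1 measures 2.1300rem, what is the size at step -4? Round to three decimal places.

The gap is -4 − (1) = -5 steps, so the factor is 1.500^-5.
2.1300 ÷ 1.500⁵ = 2.1300 ÷ 7.59375 ≈ 0.280

0.280rem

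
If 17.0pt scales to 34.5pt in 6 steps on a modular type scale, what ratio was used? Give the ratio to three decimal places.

1.125

r⁶ = 34.5 / 17.0, so r = (34.5/17.0)^(1/6).
r = 2.0294^(1/6) ≈ 1.1252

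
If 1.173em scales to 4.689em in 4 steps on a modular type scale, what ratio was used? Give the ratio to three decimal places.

r⁴ = 4.689 / 1.173, so r = (4.689/1.173)^(1/4).
r = 3.9974^(1/4) ≈ 1.4140

1.414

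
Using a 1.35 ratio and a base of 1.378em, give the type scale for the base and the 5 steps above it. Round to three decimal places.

Step 0: 1.378em
Step 1: 1.378 × 1.35 = 1.860
Step 2: 1.378 × 1.35² = 2.511
Step 3: 1.378 × 1.35³ = 3.390
Step 4: 1.378 × 1.35⁴ = 4.577
Step 5: 1.378 × 1.35⁵ = 6.179

1.378em, 1.860em, 2.511em, 3.390em, 4.577em, 6.179em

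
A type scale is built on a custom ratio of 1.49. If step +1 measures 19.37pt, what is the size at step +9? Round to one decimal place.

19.37 × 1.49⁸ = 19.37 × 24.29350 ≈ 470.565

470.6pt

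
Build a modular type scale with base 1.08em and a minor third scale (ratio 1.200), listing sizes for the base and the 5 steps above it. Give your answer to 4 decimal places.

Step 0: 1.08em
Step 1: 1.08 × 1.200 = 1.2960
Step 2: 1.08 × 1.200² = 1.5552
Step 3: 1.08 × 1.200³ = 1.8662
Step 4: 1.08 × 1.200⁴ = 2.2395
Step 5: 1.08 × 1.200⁵ = 2.6874

1.0800em, 1.2960em, 1.5552em, 1.8662em, 2.2395em, 2.6874em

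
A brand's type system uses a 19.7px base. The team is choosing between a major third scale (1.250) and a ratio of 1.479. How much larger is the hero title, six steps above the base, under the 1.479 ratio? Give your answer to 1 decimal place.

131.0px

Major third: 19.7 × 1.250⁶ = 75.150px
At 1.479: 19.7 × 1.479⁶ = 206.194px
Difference: 206.194 − 75.150 = 131.044px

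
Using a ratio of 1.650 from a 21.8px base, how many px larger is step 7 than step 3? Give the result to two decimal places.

627.92px

Step 3: 21.8 × 1.650³ = 97.9283px
Step 7: 21.8 × 1.650⁷ = 725.8454px
Difference: 725.8454 − 97.9283 = 627.9171px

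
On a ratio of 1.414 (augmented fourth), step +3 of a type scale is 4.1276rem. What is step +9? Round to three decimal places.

32.991rem

4.1276 × 1.414⁶ = 4.1276 × 7.99275 ≈ 32.991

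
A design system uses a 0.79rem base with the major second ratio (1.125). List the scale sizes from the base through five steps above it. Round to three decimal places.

Step 0: 0.79rem
Step 1: 0.79 × 1.125 = 0.889
Step 2: 0.79 × 1.125² = 1.000
Step 3: 0.79 × 1.125³ = 1.125
Step 4: 0.79 × 1.125⁴ = 1.265
Step 5: 0.79 × 1.125⁵ = 1.424

0.790rem, 0.889rem, 1.000rem, 1.125rem, 1.265rem, 1.424rem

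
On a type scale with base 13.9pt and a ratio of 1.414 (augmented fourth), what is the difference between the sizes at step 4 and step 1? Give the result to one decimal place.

35.9pt

Step 1: 13.9 × 1.414 = 19.655pt
Step 4: 13.9 × 1.414⁴ = 55.566pt
Difference: 55.566 − 19.655 = 35.911pt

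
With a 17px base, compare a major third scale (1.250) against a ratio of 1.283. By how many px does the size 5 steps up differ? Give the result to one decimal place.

Major third: 17.0 × 1.250⁵ = 51.880px
At 1.283: 17.0 × 1.283⁵ = 59.099px
Difference: 59.099 − 51.880 = 7.219px

7.2px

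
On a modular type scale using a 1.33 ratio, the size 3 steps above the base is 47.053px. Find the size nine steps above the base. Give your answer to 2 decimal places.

260.43px

The gap is 9 − (3) = 6 steps, so the factor is 1.33^6.
47.053 × 1.33⁶ = 47.053 × 5.53490 ≈ 260.434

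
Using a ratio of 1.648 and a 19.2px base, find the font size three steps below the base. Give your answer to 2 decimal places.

19.2 ÷ 1.648³ = 19.2 ÷ 4.47581 ≈ 4.29

4.29px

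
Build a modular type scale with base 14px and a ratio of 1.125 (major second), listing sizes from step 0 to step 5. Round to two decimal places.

14.00px, 15.75px, 17.72px, 19.93px, 22.43px, 25.23px

Step 0: 14px
Step 1: 14.0 × 1.125 = 15.75
Step 2: 14.0 × 1.125² = 17.72
Step 3: 14.0 × 1.125³ = 19.93
Step 4: 14.0 × 1.125⁴ = 22.43
Step 5: 14.0 × 1.125⁵ = 25.23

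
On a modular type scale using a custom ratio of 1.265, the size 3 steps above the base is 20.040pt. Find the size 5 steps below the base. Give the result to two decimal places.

20.040 ÷ 1.265⁸ = 20.040 ÷ 6.55729 ≈ 3.056

3.06pt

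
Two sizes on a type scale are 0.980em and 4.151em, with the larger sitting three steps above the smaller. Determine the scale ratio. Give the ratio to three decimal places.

The ratio satisfies 0.980 × r³ = 4.151, so r = (4.151 / 0.980)^(1/3).
r = 4.2357^(1/3) ≈ 1.6180

1.618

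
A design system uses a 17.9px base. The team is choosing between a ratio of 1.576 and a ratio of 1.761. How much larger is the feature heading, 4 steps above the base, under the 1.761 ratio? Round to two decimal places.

At 1.576: 17.9 × 1.576⁴ = 110.4277px
At 1.761: 17.9 × 1.761⁴ = 172.1434px
Difference: 172.1434 − 110.4277 = 61.7157px

61.72px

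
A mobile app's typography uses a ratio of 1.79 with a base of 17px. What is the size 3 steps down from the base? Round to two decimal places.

Every step multiplies by the scale ratio.
17.0 ÷ 1.79³ = 17.0 ÷ 5.73534 ≈ 2.96

2.96px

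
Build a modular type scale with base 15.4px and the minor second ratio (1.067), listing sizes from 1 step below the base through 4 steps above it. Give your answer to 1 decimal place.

Step -1: 15.4 ÷ 1.067 = 14.4
Step 0: 15.4px
Step 1: 15.4 × 1.067 = 16.4
Step 2: 15.4 × 1.067² = 17.5
Step 3: 15.4 × 1.067³ = 18.7
Step 4: 15.4 × 1.067⁴ = 20.0

14.4px, 15.4px, 16.4px, 17.5px, 18.7px, 20.0px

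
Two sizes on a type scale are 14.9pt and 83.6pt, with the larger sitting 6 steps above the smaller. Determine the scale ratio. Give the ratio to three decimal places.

1.333

The ratio satisfies 14.9 × r⁶ = 83.6, so r = (83.6 / 14.9)^(1/6).
r = 5.6107^(1/6) ≈ 1.3330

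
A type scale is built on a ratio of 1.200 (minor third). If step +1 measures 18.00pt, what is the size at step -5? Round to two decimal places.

6.03pt

18.00 ÷ 1.200⁶ = 18.00 ÷ 2.98598 ≈ 6.028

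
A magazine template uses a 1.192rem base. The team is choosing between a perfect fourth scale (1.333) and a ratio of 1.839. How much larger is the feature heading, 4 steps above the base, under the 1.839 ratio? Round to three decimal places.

Perfect fourth: 1.192 × 1.333⁴ = 3.76354rem
At 1.839: 1.192 × 1.839⁴ = 13.63337rem
Difference: 13.63337 − 3.76354 = 9.86983rem

9.870rem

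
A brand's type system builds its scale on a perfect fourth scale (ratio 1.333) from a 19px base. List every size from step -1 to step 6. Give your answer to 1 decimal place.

Step -1: 19.0 ÷ 1.333 = 14.3
Step 0: 19px
Step 1: 19.0 × 1.333 = 25.3
Step 2: 19.0 × 1.333² = 33.8
Step 3: 19.0 × 1.333³ = 45.0
Step 4: 19.0 × 1.333⁴ = 60.0
Step 5: 19.0 × 1.333⁵ = 80.0
Step 6: 19.0 × 1.333⁶ = 106.6

14.3px, 19.0px, 25.3px, 33.8px, 45.0px, 60.0px, 80.0px, 106.6px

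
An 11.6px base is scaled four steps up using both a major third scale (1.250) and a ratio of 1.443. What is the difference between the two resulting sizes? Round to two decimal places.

Major third: 11.6 × 1.250⁴ = 28.3203px
At 1.443: 11.6 × 1.443⁴ = 50.2948px
Difference: 50.2948 − 28.3203 = 21.9745px

21.97px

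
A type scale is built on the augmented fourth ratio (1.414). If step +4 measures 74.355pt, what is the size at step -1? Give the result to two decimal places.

13.15pt

74.355 ÷ 1.414⁵ = 74.355 ÷ 5.65258 ≈ 13.154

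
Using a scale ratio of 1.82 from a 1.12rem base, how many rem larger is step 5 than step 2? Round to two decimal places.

Step 2: 1.12 × 1.82² = 3.7099rem
Step 5: 1.12 × 1.82⁵ = 22.3653rem
Difference: 22.3653 − 3.7099 = 18.6554rem

18.66rem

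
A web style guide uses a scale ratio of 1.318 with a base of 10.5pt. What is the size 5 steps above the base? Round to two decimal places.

10.5 × 1.318⁵ = 10.5 × 3.97720 ≈ 41.76

41.76pt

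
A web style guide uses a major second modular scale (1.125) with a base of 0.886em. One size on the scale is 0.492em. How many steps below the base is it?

1.125ⁿ = 0.886 / 0.492 = 1.8008
n = ln(1.8008) / ln(1.125) = 0.5882 / 0.1178 ≈ 4.99

5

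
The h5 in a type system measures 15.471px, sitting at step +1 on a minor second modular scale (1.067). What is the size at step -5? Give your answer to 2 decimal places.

10.48px

15.471 ÷ 1.067⁶ = 15.471 ÷ 1.47566 ≈ 10.484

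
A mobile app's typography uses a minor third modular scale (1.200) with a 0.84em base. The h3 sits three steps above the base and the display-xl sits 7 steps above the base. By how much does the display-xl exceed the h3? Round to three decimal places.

1.558em

Step 3: 0.84 × 1.200³ = 1.45152em
Step 7: 0.84 × 1.200⁷ = 3.00987em
Difference: 3.00987 − 1.45152 = 1.55835em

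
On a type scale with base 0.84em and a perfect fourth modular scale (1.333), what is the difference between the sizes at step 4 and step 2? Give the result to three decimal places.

Step 2: 0.84 × 1.333² = 1.49259em
Step 4: 0.84 × 1.333⁴ = 2.65216em
Difference: 2.65216 − 1.49259 = 1.15957em

1.160em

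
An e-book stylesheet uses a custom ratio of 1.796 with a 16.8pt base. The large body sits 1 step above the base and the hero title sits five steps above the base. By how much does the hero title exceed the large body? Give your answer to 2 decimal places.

Step 1: 16.8 × 1.796 = 30.1728pt
Step 5: 16.8 × 1.796⁵ = 313.9359pt
Difference: 313.9359 − 30.1728 = 283.7631pt

283.76pt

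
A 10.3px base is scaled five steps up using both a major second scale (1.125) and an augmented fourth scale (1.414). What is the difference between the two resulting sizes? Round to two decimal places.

Major second: 10.3 × 1.125⁵ = 18.5609px
Augmented fourth: 10.3 × 1.414⁵ = 58.2216px
Difference: 58.2216 − 18.5609 = 39.6607px

39.66px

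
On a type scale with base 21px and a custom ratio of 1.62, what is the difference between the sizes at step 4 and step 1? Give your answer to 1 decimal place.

Step 1: 21.0 × 1.62 = 34.020px
Step 4: 21.0 × 1.62⁴ = 144.637px
Difference: 144.637 − 34.020 = 110.617px

110.6px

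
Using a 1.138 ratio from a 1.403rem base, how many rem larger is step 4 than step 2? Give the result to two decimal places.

0.54rem

Step 2: 1.403 × 1.138² = 1.8169rem
Step 4: 1.403 × 1.138⁴ = 2.3530rem
Difference: 2.3530 − 1.8169 = 0.5361rem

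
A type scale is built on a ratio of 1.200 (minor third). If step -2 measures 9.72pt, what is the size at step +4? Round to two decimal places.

9.72 × 1.200⁶ = 9.72 × 2.98598 ≈ 29.024

29.02pt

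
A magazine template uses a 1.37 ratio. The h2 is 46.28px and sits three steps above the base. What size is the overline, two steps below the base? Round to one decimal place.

46.28 ÷ 1.37⁵ = 46.28 ÷ 4.82617 ≈ 9.589

9.6px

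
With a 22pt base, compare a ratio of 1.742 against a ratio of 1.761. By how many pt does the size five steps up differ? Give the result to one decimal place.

19.7pt

At 1.742: 22.0 × 1.742⁵ = 352.910pt
At 1.761: 22.0 × 1.761⁵ = 372.580pt
Difference: 372.580 − 352.910 = 19.670pt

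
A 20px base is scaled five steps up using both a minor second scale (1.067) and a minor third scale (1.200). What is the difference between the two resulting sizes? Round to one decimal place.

Minor second: 20.0 × 1.067⁵ = 27.660px
Minor third: 20.0 × 1.200⁵ = 49.766px
Difference: 49.766 − 27.660 = 22.106px

22.1px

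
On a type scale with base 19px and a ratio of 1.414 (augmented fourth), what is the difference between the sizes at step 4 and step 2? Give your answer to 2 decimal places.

37.97px

Step 2: 19.0 × 1.414² = 37.9885px
Step 4: 19.0 × 1.414⁴ = 75.9541px
Difference: 75.9541 − 37.9885 = 37.9656px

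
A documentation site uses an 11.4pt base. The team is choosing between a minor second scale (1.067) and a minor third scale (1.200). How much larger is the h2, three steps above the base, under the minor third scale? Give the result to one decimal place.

5.9pt

Minor second: 11.4 × 1.067³ = 13.848pt
Minor third: 11.4 × 1.200³ = 19.699pt
Difference: 19.699 − 13.848 = 5.851pt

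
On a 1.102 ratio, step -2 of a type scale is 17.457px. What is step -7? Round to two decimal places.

10.74px

The gap is -7 − (-2) = -5 steps, so the factor is 1.102^-5.
17.457 ÷ 1.102⁵ = 17.457 ÷ 1.62520 ≈ 10.741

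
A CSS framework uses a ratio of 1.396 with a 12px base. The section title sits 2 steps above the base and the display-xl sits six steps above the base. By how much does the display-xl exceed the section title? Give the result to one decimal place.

Step 2: 12.0 × 1.396² = 23.386px
Step 6: 12.0 × 1.396⁶ = 88.817px
Difference: 88.817 − 23.386 = 65.431px

65.4px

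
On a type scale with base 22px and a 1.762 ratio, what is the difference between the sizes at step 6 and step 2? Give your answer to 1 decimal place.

Step 2: 22.0 × 1.762² = 68.302px
Step 6: 22.0 × 1.762⁶ = 658.352px
Difference: 658.352 − 68.302 = 590.050px

590.0px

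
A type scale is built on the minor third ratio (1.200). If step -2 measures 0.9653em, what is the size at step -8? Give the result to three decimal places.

0.323em

0.9653 ÷ 1.200⁶ = 0.9653 ÷ 2.98598 ≈ 0.323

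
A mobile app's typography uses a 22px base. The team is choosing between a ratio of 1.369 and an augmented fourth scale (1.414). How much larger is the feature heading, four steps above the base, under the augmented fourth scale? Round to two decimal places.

At 1.369: 22.0 × 1.369⁴ = 77.2745px
Augmented fourth: 22.0 × 1.414⁴ = 87.9469px
Difference: 87.9469 − 77.2745 = 10.6724px

10.67px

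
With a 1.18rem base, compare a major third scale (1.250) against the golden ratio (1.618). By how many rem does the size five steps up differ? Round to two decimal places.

Major third: 1.18 × 1.250⁵ = 3.6011rem
Golden ratio: 1.18 × 1.618⁵ = 13.0850rem
Difference: 13.0850 − 3.6011 = 9.4839rem

9.48rem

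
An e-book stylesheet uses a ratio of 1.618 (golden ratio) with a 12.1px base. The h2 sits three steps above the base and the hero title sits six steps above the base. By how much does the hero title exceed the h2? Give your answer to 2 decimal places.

165.85px

Step 3: 12.1 × 1.618³ = 51.2532px
Step 6: 12.1 × 1.618⁶ = 217.0983px
Difference: 217.0983 − 51.2532 = 165.8451px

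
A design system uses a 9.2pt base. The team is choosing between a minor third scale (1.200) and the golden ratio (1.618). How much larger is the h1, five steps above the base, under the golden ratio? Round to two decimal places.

79.13pt

Minor third: 9.2 × 1.200⁵ = 22.8925pt
Golden ratio: 9.2 × 1.618⁵ = 102.0188pt
Difference: 102.0188 − 22.8925 = 79.1263pt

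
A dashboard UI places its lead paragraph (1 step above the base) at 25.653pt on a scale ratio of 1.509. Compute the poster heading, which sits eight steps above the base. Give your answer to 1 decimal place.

457.0pt

Moving from step +1 to step +8 is 7 steps up, so multiply by r⁷.
25.653 × 1.509⁷ = 25.653 × 17.81659 ≈ 457.049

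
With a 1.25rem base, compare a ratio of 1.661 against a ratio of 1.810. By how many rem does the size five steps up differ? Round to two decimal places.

At 1.661: 1.25 × 1.661⁵ = 15.8037rem
At 1.810: 1.25 × 1.810⁵ = 24.2830rem
Difference: 24.2830 − 15.8037 = 8.4793rem

8.48rem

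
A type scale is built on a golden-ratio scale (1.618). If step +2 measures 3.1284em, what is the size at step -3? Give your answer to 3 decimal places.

0.282em

3.1284 ÷ 1.618⁵ = 3.1284 ÷ 11.08901 ≈ 0.282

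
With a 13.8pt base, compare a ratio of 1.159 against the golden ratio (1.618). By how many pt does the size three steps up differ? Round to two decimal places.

At 1.159: 13.8 × 1.159³ = 21.4847pt
Golden ratio: 13.8 × 1.618³ = 58.4541pt
Difference: 58.4541 − 21.4847 = 36.9694pt

36.97pt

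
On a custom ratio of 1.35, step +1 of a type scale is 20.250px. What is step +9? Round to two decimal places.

223.41px

Moving from step +1 to step +9 is 8 steps up, so multiply by r⁸.
20.250 × 1.35⁸ = 20.250 × 11.03240 ≈ 223.406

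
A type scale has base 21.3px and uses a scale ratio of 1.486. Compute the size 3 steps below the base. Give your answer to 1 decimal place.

6.5px

21.3 ÷ 1.486³ = 21.3 ÷ 3.28138 ≈ 6.49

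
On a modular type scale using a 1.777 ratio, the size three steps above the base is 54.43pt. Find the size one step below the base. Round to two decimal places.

54.43 ÷ 1.777⁴ = 54.43 ÷ 9.97125 ≈ 5.459

5.46pt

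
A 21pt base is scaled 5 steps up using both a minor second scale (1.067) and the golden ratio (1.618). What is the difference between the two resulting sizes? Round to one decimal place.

203.8pt

Minor second: 21.0 × 1.067⁵ = 29.043pt
Golden ratio: 21.0 × 1.618⁵ = 232.869pt
Difference: 232.869 − 29.043 = 203.826pt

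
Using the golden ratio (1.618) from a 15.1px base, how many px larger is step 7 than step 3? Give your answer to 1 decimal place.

Step 3: 15.1 × 1.618³ = 63.961px
Step 7: 15.1 × 1.618⁷ = 438.356px
Difference: 438.356 − 63.961 = 374.395px

374.4px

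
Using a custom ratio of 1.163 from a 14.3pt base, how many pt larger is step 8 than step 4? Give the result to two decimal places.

21.70pt

Step 4: 14.3 × 1.163⁴ = 26.1610pt
Step 8: 14.3 × 1.163⁸ = 47.8601pt
Difference: 47.8601 − 26.1610 = 21.6991pt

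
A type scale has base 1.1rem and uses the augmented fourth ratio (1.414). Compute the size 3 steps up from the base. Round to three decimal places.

Every step multiplies by the scale ratio.
1.1 × 1.414³ = 1.1 × 2.82715 ≈ 3.110

3.110rem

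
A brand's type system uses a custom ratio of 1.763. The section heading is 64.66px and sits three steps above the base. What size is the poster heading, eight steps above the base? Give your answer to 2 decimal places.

64.66 × 1.763⁵ = 64.66 × 17.03184 ≈ 1101.279

1101.28px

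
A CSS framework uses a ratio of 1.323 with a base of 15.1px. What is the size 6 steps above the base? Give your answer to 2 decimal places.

15.1 × 1.323⁶ = 15.1 × 5.36240 ≈ 80.97

80.97px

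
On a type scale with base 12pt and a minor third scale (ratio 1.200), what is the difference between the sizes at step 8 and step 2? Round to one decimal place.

Step 2: 12.0 × 1.200² = 17.280pt
Step 8: 12.0 × 1.200⁸ = 51.598pt
Difference: 51.598 − 17.280 = 34.318pt

34.3pt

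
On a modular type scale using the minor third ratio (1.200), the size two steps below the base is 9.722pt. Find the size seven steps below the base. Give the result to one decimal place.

3.9pt

9.722 ÷ 1.200⁵ = 9.722 ÷ 2.48832 ≈ 3.907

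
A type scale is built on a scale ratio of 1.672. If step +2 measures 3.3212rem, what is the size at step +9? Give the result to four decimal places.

Moving from step +2 to step +9 is 7 steps up, so multiply by r⁷.
3.3212 × 1.672⁷ = 3.3212 × 36.53036 ≈ 121.3246

121.3246rem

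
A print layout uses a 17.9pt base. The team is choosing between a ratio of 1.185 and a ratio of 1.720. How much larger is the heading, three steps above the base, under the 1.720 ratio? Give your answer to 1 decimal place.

At 1.185: 17.9 × 1.185³ = 29.786pt
At 1.720: 17.9 × 1.720³ = 91.083pt
Difference: 91.083 − 29.786 = 61.297pt

61.3pt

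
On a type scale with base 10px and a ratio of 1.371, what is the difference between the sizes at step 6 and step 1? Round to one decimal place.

52.7px

Step 1: 10.0 × 1.371 = 13.710px
Step 6: 10.0 × 1.371⁶ = 66.409px
Difference: 66.409 − 13.710 = 52.699px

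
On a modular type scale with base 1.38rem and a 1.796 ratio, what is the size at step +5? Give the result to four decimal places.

25.7876rem

Every step multiplies by the scale ratio.
1.38 × 1.796⁵ = 1.38 × 18.68666 ≈ 25.7876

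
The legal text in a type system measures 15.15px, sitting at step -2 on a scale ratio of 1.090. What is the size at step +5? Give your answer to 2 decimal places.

27.69px

Moving from step -2 to step +5 is 7 steps up, so multiply by r⁷.
15.15 × 1.090⁷ = 15.15 × 1.82804 ≈ 27.695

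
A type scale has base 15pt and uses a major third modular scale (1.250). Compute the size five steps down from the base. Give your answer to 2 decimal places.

15.0 ÷ 1.250⁵ = 15.0 ÷ 3.05176 ≈ 4.92

4.92pt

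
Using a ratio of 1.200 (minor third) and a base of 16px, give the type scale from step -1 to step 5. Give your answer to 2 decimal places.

Step -1: 16.0 ÷ 1.200 = 13.33
Step 0: 16px
Step 1: 16.0 × 1.200 = 19.20
Step 2: 16.0 × 1.200² = 23.04
Step 3: 16.0 × 1.200³ = 27.65
Step 4: 16.0 × 1.200⁴ = 33.18
Step 5: 16.0 × 1.200⁵ = 39.81

13.33px, 16.00px, 19.20px, 23.04px, 27.65px, 33.18px, 39.81px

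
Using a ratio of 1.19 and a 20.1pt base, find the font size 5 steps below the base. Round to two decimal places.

8.42pt

Each step on a modular scale multiplies by the ratio, so the size n steps from the base is base × ratioⁿ.
20.1 ÷ 1.19⁵ = 20.1 ÷ 2.38635 ≈ 8.42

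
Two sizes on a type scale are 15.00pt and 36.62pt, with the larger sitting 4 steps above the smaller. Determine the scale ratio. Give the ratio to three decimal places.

The ratio satisfies 15.00 × r⁴ = 36.62, so r = (36.62 / 15.00)^(1/4).
r = 2.4413^(1/4) ≈ 1.2500

1.250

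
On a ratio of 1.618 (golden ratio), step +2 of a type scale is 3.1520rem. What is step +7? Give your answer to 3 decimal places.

34.953rem

The gap is 7 − (2) = 5 steps, so the factor is 1.618^5.
3.1520 × 1.618⁵ = 3.1520 × 11.08901 ≈ 34.953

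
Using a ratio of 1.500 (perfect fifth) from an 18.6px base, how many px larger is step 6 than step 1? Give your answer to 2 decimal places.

Step 1: 18.6 × 1.500 = 27.9000px
Step 6: 18.6 × 1.500⁶ = 211.8656px
Difference: 211.8656 − 27.9000 = 183.9656px

183.97px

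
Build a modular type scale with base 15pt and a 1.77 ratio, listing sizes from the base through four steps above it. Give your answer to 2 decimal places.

Step 0: 15pt
Step 1: 15.0 × 1.77 = 26.55
Step 2: 15.0 × 1.77² = 46.99
Step 3: 15.0 × 1.77³ = 83.18
Step 4: 15.0 × 1.77⁴ = 147.23

15.00pt, 26.55pt, 46.99pt, 83.18pt, 147.23pt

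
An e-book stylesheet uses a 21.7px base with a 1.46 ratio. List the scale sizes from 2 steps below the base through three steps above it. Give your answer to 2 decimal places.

10.18px, 14.86px, 21.70px, 31.68px, 46.26px, 67.53px

Step -2: 21.7 ÷ 1.46² = 10.18
Step -1: 21.7 ÷ 1.46 = 14.86
Step 0: 21.7px
Step 1: 21.7 × 1.46 = 31.68
Step 2: 21.7 × 1.46² = 46.26
Step 3: 21.7 × 1.46³ = 67.53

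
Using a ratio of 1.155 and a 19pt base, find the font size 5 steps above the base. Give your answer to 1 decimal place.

19.0 × 1.155⁵ = 19.0 × 2.05546 ≈ 39.05

39.1pt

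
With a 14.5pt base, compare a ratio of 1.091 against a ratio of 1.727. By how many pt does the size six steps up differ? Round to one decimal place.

At 1.091: 14.5 × 1.091⁶ = 24.452pt
At 1.727: 14.5 × 1.727⁶ = 384.700pt
Difference: 384.700 − 24.452 = 360.248pt

360.2pt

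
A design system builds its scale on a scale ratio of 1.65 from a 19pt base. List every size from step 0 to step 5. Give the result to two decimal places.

Step 0: 19pt
Step 1: 19.0 × 1.65 = 31.35
Step 2: 19.0 × 1.65² = 51.73
Step 3: 19.0 × 1.65³ = 85.35
Step 4: 19.0 × 1.65⁴ = 140.83
Step 5: 19.0 × 1.65⁵ = 232.37

19.00pt, 31.35pt, 51.73pt, 85.35pt, 140.83pt, 232.37pt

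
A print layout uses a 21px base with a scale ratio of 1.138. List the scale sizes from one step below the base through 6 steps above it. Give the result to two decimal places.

18.45px, 21.00px, 23.90px, 27.20px, 30.95px, 35.22px, 40.08px, 45.61px

Step -1: 21.0 ÷ 1.138 = 18.45
Step 0: 21px
Step 1: 21.0 × 1.138 = 23.90
Step 2: 21.0 × 1.138² = 27.20
Step 3: 21.0 × 1.138³ = 30.95
Step 4: 21.0 × 1.138⁴ = 35.22
Step 5: 21.0 × 1.138⁵ = 40.08
Step 6: 21.0 × 1.138⁶ = 45.61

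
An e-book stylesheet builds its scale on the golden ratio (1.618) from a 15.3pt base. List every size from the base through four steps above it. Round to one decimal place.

15.3pt, 24.8pt, 40.1pt, 64.8pt, 104.9pt

Step 0: 15.3pt
Step 1: 15.3 × 1.618 = 24.8
Step 2: 15.3 × 1.618² = 40.1
Step 3: 15.3 × 1.618³ = 64.8
Step 4: 15.3 × 1.618⁴ = 104.9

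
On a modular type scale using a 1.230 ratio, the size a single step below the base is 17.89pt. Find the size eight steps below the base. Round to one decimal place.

4.2pt

The gap is -8 − (-1) = -7 steps, so the factor is 1.230^-7.
17.89 ÷ 1.230⁷ = 17.89 ÷ 4.25928 ≈ 4.200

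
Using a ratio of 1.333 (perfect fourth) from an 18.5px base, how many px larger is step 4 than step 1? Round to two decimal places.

33.75px

Step 1: 18.5 × 1.333 = 24.6605px
Step 4: 18.5 × 1.333⁴ = 58.4107px
Difference: 58.4107 − 24.6605 = 33.7502px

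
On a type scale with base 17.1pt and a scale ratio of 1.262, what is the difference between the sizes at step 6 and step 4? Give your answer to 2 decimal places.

25.71pt

Step 4: 17.1 × 1.262⁴ = 43.3744pt
Step 6: 17.1 × 1.262⁶ = 69.0800pt
Difference: 69.0800 − 43.3744 = 25.7056pt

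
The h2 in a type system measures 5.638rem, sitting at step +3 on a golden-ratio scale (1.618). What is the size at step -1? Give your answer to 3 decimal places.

0.823rem

Moving from step +3 to step -1 is 4 steps down, so divide by r⁴.
5.638 ÷ 1.618⁴ = 5.638 ÷ 6.85353 ≈ 0.823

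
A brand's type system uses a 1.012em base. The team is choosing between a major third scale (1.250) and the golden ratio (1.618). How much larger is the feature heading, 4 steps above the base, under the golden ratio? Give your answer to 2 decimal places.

4.47em

Major third: 1.012 × 1.250⁴ = 2.4707em
Golden ratio: 1.012 × 1.618⁴ = 6.9358em
Difference: 6.9358 − 2.4707 = 4.4651em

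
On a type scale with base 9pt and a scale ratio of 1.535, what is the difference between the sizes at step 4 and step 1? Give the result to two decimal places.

Step 1: 9.0 × 1.535 = 13.8150pt
Step 4: 9.0 × 1.535⁴ = 49.9662pt
Difference: 49.9662 − 13.8150 = 36.1512pt

36.15pt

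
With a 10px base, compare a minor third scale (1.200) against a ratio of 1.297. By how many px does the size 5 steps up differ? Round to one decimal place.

Minor third: 10.0 × 1.200⁵ = 24.883px
At 1.297: 10.0 × 1.297⁵ = 36.703px
Difference: 36.703 − 24.883 = 11.820px

11.8px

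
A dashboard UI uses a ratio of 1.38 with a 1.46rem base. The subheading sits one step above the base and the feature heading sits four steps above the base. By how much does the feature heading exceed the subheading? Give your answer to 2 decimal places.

Step 1: 1.46 × 1.38 = 2.0148rem
Step 4: 1.46 × 1.38⁴ = 5.2950rem
Difference: 5.2950 − 2.0148 = 3.2802rem

3.28rem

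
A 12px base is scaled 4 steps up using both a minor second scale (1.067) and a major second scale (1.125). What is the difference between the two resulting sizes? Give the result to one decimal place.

3.7px

Minor second: 12.0 × 1.067⁴ = 15.554px
Major second: 12.0 × 1.125⁴ = 19.222px
Difference: 19.222 − 15.554 = 3.668px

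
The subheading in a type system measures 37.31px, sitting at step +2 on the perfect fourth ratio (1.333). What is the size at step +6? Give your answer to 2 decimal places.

Moving from step +2 to step +6 is 4 steps up, so multiply by r⁴.
37.31 × 1.333⁴ = 37.31 × 3.15733 ≈ 117.800

117.80px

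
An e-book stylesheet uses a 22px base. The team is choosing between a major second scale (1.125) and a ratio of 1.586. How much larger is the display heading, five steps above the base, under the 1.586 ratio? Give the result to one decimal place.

Major second: 22.0 × 1.125⁵ = 39.645px
At 1.586: 22.0 × 1.586⁵ = 220.769px
Difference: 220.769 − 39.645 = 181.124px

181.1px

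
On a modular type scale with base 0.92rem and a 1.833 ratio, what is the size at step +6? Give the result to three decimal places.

34.895rem

Each step on a modular scale multiplies by the ratio, so the size n steps from the base is base × ratioⁿ.
0.92 × 1.833⁶ = 0.92 × 37.92930 ≈ 34.895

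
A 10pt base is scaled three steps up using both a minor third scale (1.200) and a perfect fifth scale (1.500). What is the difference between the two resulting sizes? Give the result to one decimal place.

16.5pt

Minor third: 10.0 × 1.200³ = 17.280pt
Perfect fifth: 10.0 × 1.500³ = 33.750pt
Difference: 33.750 − 17.280 = 16.470pt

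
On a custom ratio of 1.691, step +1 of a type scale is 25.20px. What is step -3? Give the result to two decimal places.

3.08px

25.20 ÷ 1.691⁴ = 25.20 ÷ 8.17663 ≈ 3.082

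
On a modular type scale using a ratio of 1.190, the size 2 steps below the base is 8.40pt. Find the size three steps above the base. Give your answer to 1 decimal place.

The gap is 3 − (-2) = 5 steps, so the factor is 1.190^5.
8.40 × 1.190⁵ = 8.40 × 2.38635 ≈ 20.045

20.0pt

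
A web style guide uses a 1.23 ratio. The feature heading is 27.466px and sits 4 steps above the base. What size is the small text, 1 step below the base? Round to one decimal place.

9.8px

27.466 ÷ 1.23⁵ = 27.466 ÷ 2.81531 ≈ 9.756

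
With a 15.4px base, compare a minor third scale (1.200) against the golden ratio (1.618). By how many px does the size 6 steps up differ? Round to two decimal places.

230.32px

Minor third: 15.4 × 1.200⁶ = 45.9842px
Golden ratio: 15.4 × 1.618⁶ = 276.3070px
Difference: 276.3070 − 45.9842 = 230.3228px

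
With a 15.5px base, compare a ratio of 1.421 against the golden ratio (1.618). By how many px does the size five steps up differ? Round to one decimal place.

82.1px

At 1.421: 15.5 × 1.421⁵ = 89.805px
Golden ratio: 15.5 × 1.618⁵ = 171.880px
Difference: 171.880 − 89.805 = 82.075px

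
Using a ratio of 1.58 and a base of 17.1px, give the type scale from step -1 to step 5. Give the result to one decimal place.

Step -1: 17.1 ÷ 1.58 = 10.8
Step 0: 17.1px
Step 1: 17.1 × 1.58 = 27.0
Step 2: 17.1 × 1.58² = 42.7
Step 3: 17.1 × 1.58³ = 67.4
Step 4: 17.1 × 1.58⁴ = 106.6
Step 5: 17.1 × 1.58⁵ = 168.4

10.8px, 17.1px, 27.0px, 42.7px, 67.4px, 106.6px, 168.4px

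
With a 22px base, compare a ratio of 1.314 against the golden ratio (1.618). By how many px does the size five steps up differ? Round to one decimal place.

157.8px

At 1.314: 22.0 × 1.314⁵ = 86.179px
Golden ratio: 22.0 × 1.618⁵ = 243.958px
Difference: 243.958 − 86.179 = 157.779px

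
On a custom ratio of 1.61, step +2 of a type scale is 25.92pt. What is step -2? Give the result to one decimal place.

3.9pt

Moving from step +2 to step -2 is 4 steps down, so divide by r⁴.
25.92 ÷ 1.61⁴ = 25.92 ÷ 6.71898 ≈ 3.858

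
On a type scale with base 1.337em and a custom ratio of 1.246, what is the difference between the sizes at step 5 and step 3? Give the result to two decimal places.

Step 3: 1.337 × 1.246³ = 2.5863em
Step 5: 1.337 × 1.246⁵ = 4.0153em
Difference: 4.0153 − 2.5863 = 1.4290em

1.43em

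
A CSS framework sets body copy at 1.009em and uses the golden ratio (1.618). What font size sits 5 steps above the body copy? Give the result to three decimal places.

11.189em

A modular type scale is a geometric sequence: sizeₙ = base × rⁿ.
1.009 × 1.618⁵ = 1.009 × 11.08901 ≈ 11.189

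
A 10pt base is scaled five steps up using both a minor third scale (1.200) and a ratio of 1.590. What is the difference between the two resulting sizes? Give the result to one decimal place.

Minor third: 10.0 × 1.200⁵ = 24.883pt
At 1.590: 10.0 × 1.590⁵ = 101.622pt
Difference: 101.622 − 24.883 = 76.739pt

76.7pt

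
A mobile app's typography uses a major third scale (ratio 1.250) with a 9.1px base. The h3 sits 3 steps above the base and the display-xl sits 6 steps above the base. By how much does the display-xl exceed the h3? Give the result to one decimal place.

16.9px

Step 3: 9.1 × 1.250³ = 17.773px
Step 6: 9.1 × 1.250⁶ = 34.714px
Difference: 34.714 − 17.773 = 16.941px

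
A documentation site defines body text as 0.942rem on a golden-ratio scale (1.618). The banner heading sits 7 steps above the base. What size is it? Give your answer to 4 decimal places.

Each step on a modular scale multiplies by the ratio, so the size n steps from the base is base × ratioⁿ.
0.942 × 1.618⁷ = 0.942 × 29.03017 ≈ 27.3464

27.3464rem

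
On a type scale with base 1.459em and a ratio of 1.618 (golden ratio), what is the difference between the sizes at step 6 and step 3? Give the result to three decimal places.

19.997em

Step 3: 1.459 × 1.618³ = 6.18003em
Step 6: 1.459 × 1.618⁶ = 26.17739em
Difference: 26.17739 − 6.18003 = 19.99736em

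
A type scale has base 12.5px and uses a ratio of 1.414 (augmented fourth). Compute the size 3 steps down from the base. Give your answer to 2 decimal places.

Every step multiplies by the scale ratio.
12.5 ÷ 1.414³ = 12.5 ÷ 2.82715 ≈ 4.42

4.42px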